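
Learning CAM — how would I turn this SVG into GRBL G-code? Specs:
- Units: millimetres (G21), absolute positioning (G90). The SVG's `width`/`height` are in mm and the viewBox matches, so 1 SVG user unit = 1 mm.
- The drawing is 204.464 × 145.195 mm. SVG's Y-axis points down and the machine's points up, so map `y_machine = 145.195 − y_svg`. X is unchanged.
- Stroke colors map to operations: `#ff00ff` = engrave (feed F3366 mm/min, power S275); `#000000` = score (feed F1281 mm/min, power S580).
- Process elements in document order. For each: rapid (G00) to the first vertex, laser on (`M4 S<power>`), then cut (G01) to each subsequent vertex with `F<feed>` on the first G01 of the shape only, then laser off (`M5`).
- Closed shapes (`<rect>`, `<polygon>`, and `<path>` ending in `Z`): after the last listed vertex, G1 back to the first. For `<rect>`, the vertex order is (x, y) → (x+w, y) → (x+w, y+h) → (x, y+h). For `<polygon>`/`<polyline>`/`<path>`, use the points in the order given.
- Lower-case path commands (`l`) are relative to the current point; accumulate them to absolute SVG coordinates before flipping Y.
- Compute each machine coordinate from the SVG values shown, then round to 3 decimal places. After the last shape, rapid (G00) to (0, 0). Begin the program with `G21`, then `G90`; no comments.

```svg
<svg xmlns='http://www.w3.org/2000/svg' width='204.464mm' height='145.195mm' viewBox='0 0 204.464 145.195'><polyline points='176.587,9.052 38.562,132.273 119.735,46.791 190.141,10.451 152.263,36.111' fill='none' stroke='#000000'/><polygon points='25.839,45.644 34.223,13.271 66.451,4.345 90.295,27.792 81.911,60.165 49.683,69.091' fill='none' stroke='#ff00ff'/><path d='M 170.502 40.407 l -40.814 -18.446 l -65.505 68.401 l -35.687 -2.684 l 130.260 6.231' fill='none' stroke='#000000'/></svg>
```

G21
G90
G00 X176.587 Y136.143
M4 S580
G01 X38.562 Y12.922 F1281
G01 X119.735 Y98.404
G01 X190.141 Y134.744
G01 X152.263 Y109.084
M5
G00 X25.839 Y99.551
M4 S275
G01 X34.223 Y131.924 F3366
G01 X66.451 Y140.850
G01 X90.295 Y117.403
G01 X81.911 Y85.030
G01 X49.683 Y76.104
G01 X25.839 Y99.551
M5
G00 X170.502 Y104.788
M4 S580
G01 X129.688 Y123.234 F1281
G01 X64.183 Y54.833
G01 X28.496 Y57.517
G01 X158.756 Y51.286
M5
G00 X0.000 Y0.000

1 u = 1 mm; y_m = 145.195 − y.

[1] `<polyline>` open polyline, #000000→score S580 F1281: (176.587,136.143) → (38.562,12.922) → (119.735,98.404) → (190.141,134.744) → (152.263,109.084)

[2] `<polygon>` regular polygon, #ff00ff→engrave S275 F3366: (25.839,99.551) → (34.223,131.924) → (66.451,140.850) → (90.295,117.403) → (81.911,85.030) → (49.683,76.104) → (25.839,99.551) (closed)

[3] `<path>` open polyline, #000000→score S580 F1281: (170.502,104.788) → (129.688,123.234) → (64.183,54.833) → (28.496,57.517) → (158.756,51.286)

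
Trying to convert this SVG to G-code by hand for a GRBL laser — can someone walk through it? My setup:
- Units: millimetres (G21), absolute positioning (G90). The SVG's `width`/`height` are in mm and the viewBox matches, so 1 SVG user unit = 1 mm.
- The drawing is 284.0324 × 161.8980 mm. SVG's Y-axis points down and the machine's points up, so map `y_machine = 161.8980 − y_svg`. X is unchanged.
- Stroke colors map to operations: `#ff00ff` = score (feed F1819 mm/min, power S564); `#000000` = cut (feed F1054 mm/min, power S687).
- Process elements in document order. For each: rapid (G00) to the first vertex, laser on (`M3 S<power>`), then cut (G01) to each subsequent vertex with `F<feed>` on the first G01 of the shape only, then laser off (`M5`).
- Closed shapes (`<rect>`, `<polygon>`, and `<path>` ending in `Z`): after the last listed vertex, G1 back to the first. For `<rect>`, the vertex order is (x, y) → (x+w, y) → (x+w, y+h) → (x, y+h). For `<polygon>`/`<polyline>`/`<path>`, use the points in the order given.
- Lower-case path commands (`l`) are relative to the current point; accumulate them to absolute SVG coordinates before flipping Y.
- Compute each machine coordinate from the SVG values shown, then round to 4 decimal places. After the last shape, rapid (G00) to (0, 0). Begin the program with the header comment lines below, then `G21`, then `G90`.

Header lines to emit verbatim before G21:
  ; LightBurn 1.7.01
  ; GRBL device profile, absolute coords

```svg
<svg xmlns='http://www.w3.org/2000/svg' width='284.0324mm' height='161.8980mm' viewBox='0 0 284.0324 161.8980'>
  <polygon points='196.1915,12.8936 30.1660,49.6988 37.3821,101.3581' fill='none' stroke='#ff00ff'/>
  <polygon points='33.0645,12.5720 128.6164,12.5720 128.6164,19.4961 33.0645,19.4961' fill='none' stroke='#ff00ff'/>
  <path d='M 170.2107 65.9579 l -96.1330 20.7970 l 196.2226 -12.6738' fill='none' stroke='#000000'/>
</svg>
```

; LightBurn 1.7.01
; GRBL device profile, absolute coords
G21
G90
G00 X196.1915 Y149.0044
M3 S564
G01 X30.1660 Y112.1992 F1819
G01 X37.3821 Y60.5399
G01 X196.1915 Y149.0044
M5
G00 X33.0645 Y149.3260
M3 S564
G01 X128.6164 Y149.3260 F1819
G01 X128.6164 Y142.4019
G01 X33.0645 Y142.4019
G01 X33.0645 Y149.3260
M5
G00 X170.2107 Y95.9401
M3 S687
G01 X74.0777 Y75.1431 F1054
G01 X270.3003 Y87.8169
M5
G00 X0.0000 Y0.0000

viewBox `0 0 284.0324 161.8980` with mm width/height → 1 unit = 1 mm. Flip: y_m = 161.8980 − y_svg.

**Shape 1** — `<polygon>` closed polygon, stroke `#ff00ff` → score (S564, F1819). Machine vertices: (196.1915,149.0044) → (30.1660,112.1992) → (37.3821,60.5399) → (196.1915,149.0044). Closed: final G1 returns to the first vertex.

**Shape 2** — `<polygon>` rectangle, stroke `#ff00ff` → score (S564, F1819). Machine vertices: (33.0645,149.3260) → (128.6164,149.3260) → (128.6164,142.4019) → (33.0645,142.4019) → (33.0645,149.3260). Closed: final G1 returns to the first vertex.

**Shape 3** — `<path>` open polyline, stroke `#000000` → cut (S687, F1054). Machine vertices: (170.2107,95.9401) → (74.0777,75.1431) → (270.3003,87.8169). Open path.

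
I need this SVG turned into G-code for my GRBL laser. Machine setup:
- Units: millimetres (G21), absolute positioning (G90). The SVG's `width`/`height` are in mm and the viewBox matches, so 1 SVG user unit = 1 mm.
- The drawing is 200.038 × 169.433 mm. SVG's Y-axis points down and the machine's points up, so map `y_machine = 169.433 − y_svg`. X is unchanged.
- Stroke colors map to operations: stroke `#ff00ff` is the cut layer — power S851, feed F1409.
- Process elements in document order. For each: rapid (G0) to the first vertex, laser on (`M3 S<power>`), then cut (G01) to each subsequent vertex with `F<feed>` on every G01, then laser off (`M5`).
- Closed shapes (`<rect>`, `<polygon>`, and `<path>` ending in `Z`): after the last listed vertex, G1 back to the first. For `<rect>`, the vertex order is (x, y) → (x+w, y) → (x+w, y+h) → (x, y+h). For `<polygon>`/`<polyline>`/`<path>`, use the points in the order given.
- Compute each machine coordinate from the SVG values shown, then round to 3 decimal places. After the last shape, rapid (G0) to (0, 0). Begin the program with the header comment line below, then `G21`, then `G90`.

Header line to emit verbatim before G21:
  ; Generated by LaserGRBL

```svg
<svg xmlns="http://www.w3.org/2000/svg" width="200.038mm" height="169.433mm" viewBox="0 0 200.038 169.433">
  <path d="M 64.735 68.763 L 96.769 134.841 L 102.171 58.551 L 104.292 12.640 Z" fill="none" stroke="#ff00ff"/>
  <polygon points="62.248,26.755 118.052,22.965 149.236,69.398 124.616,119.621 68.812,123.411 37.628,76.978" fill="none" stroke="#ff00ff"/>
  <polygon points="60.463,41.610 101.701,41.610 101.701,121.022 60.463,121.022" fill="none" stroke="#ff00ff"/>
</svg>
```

viewBox `0 0 200.038 169.433` with mm width/height → 1 unit = 1 mm. Flip: y_m = 169.433 − y_svg.

**Shape 1** — `<path>` closed polygon, stroke `#ff00ff` → cut (S851, F1409). Machine vertices: (64.735,100.670) → (96.769,34.592) → (102.171,110.882) → (104.292,156.793) → (64.735,100.670). Closed: final G1 returns to the first vertex.

**Shape 2** — `<polygon>` regular polygon, stroke `#ff00ff` → cut (S851, F1409). Machine vertices: (62.248,142.678) → (118.052,146.468) → (149.236,100.035) → (124.616,49.812) → (68.812,46.022) → (37.628,92.455) → (62.248,142.678). Closed: final G1 returns to the first vertex.

**Shape 3** — `<polygon>` rectangle, stroke `#ff00ff` → cut (S851, F1409). Machine vertices: (60.463,127.823) → (101.701,127.823) → (101.701,48.411) → (60.463,48.411) → (60.463,127.823). Closed: final G1 returns to the first vertex.

; Generated by LaserGRBL
G21
G90
G0 X64.735 Y100.670
M3 S851
G01 X96.769 Y34.592 F1409
G01 X102.171 Y110.882 F1409
G01 X104.292 Y156.793 F1409
G01 X64.735 Y100.670 F1409
M5
G0 X62.248 Y142.678
M3 S851
G01 X118.052 Y146.468 F1409
G01 X149.236 Y100.035 F1409
G01 X124.616 Y49.812 F1409
G01 X68.812 Y46.022 F1409
G01 X37.628 Y92.455 F1409
G01 X62.248 Y142.678 F1409
M5
G0 X60.463 Y127.823
M3 S851
G01 X101.701 Y127.823 F1409
G01 X101.701 Y48.411 F1409
G01 X60.463 Y48.411 F1409
G01 X60.463 Y127.823 F1409
M5
G0 X0.000 Y0.000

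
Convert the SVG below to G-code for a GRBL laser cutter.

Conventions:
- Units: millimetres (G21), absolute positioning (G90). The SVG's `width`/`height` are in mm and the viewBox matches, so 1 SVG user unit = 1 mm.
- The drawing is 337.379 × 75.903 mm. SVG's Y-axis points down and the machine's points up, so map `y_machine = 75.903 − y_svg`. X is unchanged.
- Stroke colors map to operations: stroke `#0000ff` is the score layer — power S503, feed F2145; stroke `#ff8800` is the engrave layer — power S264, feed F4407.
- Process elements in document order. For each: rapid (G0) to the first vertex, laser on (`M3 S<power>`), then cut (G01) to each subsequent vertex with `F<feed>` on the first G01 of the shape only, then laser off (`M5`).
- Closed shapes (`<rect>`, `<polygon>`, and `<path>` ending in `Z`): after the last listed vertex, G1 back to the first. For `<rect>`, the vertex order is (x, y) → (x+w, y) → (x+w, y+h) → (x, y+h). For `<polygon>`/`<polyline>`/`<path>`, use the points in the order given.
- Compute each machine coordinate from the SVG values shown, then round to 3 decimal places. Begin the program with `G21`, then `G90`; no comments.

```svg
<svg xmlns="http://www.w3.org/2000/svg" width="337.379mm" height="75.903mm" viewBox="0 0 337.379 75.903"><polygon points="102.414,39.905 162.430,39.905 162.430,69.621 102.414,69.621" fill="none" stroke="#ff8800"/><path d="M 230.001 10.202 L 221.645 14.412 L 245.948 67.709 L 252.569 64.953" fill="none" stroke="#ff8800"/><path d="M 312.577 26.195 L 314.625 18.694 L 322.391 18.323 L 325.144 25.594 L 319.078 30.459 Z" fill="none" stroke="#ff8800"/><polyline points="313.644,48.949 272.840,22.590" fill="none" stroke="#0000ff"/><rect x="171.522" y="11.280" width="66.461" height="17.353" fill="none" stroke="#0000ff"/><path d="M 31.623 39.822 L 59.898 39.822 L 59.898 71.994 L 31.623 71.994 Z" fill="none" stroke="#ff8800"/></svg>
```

Since the viewBox matches the mm dimensions, user units are millimetres directly. The only transform is the Y-flip y_m = 75.903 − y_svg.

Shape 1 is a rectangle drawn with `<polygon>`. Its stroke #ff8800 means engrave at S264, F4407. After flipping Y the toolpath is (102.414,35.998) → (162.430,35.998) → (162.430,6.282) → (102.414,6.282) → (102.414,35.998), returning to the start.

Shape 2 is a open polyline drawn with `<path>`. Its stroke #ff8800 means engrave at S264, F4407. After flipping Y the toolpath is (230.001,65.701) → (221.645,61.491) → (245.948,8.194) → (252.569,10.950).

Shape 3 is a regular polygon drawn with `<path>`. Its stroke #ff8800 means engrave at S264, F4407. After flipping Y the toolpath is (312.577,49.708) → (314.625,57.209) → (322.391,57.580) → (325.144,50.309) → (319.078,45.444) → (312.577,49.708), returning to the start.

Shape 4 is a line segment drawn with `<polyline>`. Its stroke #0000ff means score at S503, F2145. After flipping Y the toolpath is (313.644,26.954) → (272.840,53.313).

Shape 5 is a rectangle drawn with `<rect>`. Its stroke #0000ff means score at S503, F2145. After flipping Y the toolpath is (171.522,64.623) → (237.983,64.623) → (237.983,47.270) → (171.522,47.270) → (171.522,64.623), returning to the start.

Shape 6 is a rectangle drawn with `<path>`. Its stroke #ff8800 means engrave at S264, F4407. After flipping Y the toolpath is (31.623,36.081) → (59.898,36.081) → (59.898,3.909) → (31.623,3.909) → (31.623,36.081), returning to the start.

G21
G90
G0 X102.414 Y35.998
M3 S264
G01 X162.430 Y35.998 F4407
G01 X162.430 Y6.282
G01 X102.414 Y6.282
G01 X102.414 Y35.998
M5
G0 X230.001 Y65.701
M3 S264
G01 X221.645 Y61.491 F4407
G01 X245.948 Y8.194
G01 X252.569 Y10.950
M5
G0 X312.577 Y49.708
M3 S264
G01 X314.625 Y57.209 F4407
G01 X322.391 Y57.580
G01 X325.144 Y50.309
G01 X319.078 Y45.444
G01 X312.577 Y49.708
M5
G0 X313.644 Y26.954
M3 S503
G01 X272.840 Y53.313 F2145
M5
G0 X171.522 Y64.623
M3 S503
G01 X237.983 Y64.623 F2145
G01 X237.983 Y47.270
G01 X171.522 Y47.270
G01 X171.522 Y64.623
M5
G0 X31.623 Y36.081
M3 S264
G01 X59.898 Y36.081 F4407
G01 X59.898 Y3.909
G01 X31.623 Y3.909
G01 X31.623 Y36.081
M5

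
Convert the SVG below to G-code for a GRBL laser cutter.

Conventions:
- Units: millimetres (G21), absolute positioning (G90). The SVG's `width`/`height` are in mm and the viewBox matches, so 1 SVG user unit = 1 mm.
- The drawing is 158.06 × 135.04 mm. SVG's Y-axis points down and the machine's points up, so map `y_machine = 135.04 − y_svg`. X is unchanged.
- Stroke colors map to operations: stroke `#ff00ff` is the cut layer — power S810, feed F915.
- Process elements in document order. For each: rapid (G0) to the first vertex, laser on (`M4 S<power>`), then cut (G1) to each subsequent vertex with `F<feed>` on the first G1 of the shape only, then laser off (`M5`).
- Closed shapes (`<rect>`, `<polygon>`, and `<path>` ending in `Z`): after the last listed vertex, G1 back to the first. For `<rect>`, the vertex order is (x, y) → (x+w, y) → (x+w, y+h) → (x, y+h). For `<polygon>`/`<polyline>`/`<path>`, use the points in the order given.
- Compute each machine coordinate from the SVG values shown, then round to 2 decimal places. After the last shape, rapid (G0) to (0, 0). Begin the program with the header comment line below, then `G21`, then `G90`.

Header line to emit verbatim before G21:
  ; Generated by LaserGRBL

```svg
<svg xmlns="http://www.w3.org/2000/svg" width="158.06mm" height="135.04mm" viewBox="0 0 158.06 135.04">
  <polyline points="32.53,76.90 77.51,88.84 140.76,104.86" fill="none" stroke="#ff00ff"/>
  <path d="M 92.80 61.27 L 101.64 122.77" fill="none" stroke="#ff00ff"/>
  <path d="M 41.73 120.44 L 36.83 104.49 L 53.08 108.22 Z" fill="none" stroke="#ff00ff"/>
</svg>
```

; Generated by LaserGRBL
G21
G90
G0 X32.53 Y58.14
M4 S810
G1 X77.51 Y46.20 F915
G1 X140.76 Y30.18
M5
G0 X92.80 Y73.77
M4 S810
G1 X101.64 Y12.27 F915
M5
G0 X41.73 Y14.60
M4 S810
G1 X36.83 Y30.55 F915
G1 X53.08 Y26.82
G1 X41.73 Y14.60
M5
G0 X0.00 Y0.00

viewBox `0 0 158.06 135.04` with mm width/height → 1 unit = 1 mm. Flip: y_m = 135.04 − y_svg.

**Shape 1** — `<polyline>` open polyline, stroke `#ff00ff` → cut (S810, F915). Machine vertices: (32.53,58.14) → (77.51,46.20) → (140.76,30.18). Open path.

**Shape 2** — `<path>` line segment, stroke `#ff00ff` → cut (S810, F915). Machine vertices: (92.80,73.77) → (101.64,12.27). Open path.

**Shape 3** — `<path>` regular polygon, stroke `#ff00ff` → cut (S810, F915). Machine vertices: (41.73,14.60) → (36.83,30.55) → (53.08,26.82) → (41.73,14.60). Closed: final G1 returns to the first vertex.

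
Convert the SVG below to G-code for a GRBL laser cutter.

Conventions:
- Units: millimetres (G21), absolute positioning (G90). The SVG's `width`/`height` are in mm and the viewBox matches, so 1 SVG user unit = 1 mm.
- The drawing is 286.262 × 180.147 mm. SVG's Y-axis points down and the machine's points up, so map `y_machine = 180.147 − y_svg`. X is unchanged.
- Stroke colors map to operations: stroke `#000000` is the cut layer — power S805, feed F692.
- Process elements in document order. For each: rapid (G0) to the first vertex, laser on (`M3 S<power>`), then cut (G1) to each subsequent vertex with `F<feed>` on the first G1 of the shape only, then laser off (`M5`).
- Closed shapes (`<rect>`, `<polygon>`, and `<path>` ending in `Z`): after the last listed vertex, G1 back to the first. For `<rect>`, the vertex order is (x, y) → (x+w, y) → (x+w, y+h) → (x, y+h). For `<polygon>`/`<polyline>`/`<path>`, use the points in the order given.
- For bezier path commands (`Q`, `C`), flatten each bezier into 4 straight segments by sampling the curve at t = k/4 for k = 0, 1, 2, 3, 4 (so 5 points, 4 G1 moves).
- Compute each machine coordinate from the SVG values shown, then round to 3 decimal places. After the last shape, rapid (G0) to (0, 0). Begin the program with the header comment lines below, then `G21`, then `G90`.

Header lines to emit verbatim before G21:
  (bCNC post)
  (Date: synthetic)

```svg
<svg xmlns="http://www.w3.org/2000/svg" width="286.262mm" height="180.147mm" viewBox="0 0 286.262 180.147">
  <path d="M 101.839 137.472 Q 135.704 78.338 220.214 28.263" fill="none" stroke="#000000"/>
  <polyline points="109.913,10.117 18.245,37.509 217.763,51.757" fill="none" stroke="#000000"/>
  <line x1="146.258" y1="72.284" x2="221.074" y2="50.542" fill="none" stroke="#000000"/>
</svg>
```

1 u = 1 mm; y_m = 180.147 − y.

[1] `<path>` quadratic bezier, #000000→cut S805 F692: (101.839,42.675) → (121.937,71.676) → (148.365,99.544) → (181.124,126.280) → (220.214,151.884)

[2] `<polyline>` open polyline, #000000→cut S805 F692: (109.913,170.030) → (18.245,142.638) → (217.763,128.390)

[3] `<line>` line segment, #000000→cut S805 F692: (146.258,107.863) → (221.074,129.605)

(bCNC post)
(Date: synthetic)
G21
G90
G0 X101.839 Y42.675
M3 S805
G1 X121.937 Y71.676 F692
G1 X148.365 Y99.544
G1 X181.124 Y126.280
G1 X220.214 Y151.884
M5
G0 X109.913 Y170.030
M3 S805
G1 X18.245 Y142.638 F692
G1 X217.763 Y128.390
M5
G0 X146.258 Y107.863
M3 S805
G1 X221.074 Y129.605 F692
M5
G0 X0.000 Y0.000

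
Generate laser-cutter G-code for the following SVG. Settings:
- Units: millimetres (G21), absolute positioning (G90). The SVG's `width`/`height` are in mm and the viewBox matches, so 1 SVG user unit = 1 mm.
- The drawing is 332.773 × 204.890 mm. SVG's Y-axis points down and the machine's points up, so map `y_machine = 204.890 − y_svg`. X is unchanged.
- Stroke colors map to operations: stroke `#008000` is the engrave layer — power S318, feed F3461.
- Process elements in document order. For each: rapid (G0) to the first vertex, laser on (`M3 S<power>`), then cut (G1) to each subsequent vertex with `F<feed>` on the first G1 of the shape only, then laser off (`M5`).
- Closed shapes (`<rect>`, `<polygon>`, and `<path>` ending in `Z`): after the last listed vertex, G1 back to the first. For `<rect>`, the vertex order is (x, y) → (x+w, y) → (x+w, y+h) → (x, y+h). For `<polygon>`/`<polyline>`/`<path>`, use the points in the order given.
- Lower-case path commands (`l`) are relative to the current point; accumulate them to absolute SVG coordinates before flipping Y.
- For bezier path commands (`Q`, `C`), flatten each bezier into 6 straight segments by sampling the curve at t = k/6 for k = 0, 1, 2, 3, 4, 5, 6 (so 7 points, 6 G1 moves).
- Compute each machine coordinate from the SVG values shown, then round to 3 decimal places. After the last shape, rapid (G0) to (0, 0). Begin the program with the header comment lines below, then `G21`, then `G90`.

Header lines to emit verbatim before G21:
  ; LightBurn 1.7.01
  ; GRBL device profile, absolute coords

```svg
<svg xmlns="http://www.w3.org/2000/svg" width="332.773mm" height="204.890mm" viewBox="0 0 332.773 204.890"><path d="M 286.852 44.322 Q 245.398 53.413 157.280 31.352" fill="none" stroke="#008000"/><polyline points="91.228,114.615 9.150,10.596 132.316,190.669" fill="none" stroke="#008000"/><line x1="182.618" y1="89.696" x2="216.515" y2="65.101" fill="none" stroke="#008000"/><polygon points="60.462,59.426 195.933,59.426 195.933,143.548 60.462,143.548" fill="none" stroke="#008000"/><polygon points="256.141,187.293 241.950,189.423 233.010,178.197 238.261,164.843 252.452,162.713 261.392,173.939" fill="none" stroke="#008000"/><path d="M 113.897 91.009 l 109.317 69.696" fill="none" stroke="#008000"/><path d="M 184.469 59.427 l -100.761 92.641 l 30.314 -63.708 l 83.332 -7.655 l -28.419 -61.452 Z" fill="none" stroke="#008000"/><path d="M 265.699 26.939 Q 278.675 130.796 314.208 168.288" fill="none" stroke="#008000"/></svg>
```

viewBox `0 0 332.773 204.890` with mm width/height → 1 unit = 1 mm. Flip: y_m = 204.890 − y_svg.

**Shape 1** — `<path>` quadratic bezier, stroke `#008000` → engrave (S318, F3461). Control points (SVG): P0=(286.852,44.322), P1=(245.398,53.413), P2=(157.280,31.352); sampled at t=k/6. Machine vertices: (286.852,160.568) → (271.738,158.403) → (254.031,157.969) → (233.732,159.265) → (210.840,162.292) → (185.356,167.050) → (157.280,173.538). Open path.

**Shape 2** — `<polyline>` open polyline, stroke `#008000` → engrave (S318, F3461). Machine vertices: (91.228,90.275) → (9.150,194.294) → (132.316,14.221). Open path.

**Shape 3** — `<line>` line segment, stroke `#008000` → engrave (S318, F3461). Machine vertices: (182.618,115.194) → (216.515,139.789). Open path.

**Shape 4** — `<polygon>` rectangle, stroke `#008000` → engrave (S318, F3461). Machine vertices: (60.462,145.464) → (195.933,145.464) → (195.933,61.342) → (60.462,61.342) → (60.462,145.464). Closed: final G1 returns to the first vertex.

**Shape 5** — `<polygon>` regular polygon, stroke `#008000` → engrave (S318, F3461). Machine vertices: (256.141,17.597) → (241.950,15.467) → (233.010,26.693) → (238.261,40.047) → (252.452,42.177) → (261.392,30.951) → (256.141,17.597). Closed: final G1 returns to the first vertex.

**Shape 6** — `<path>` line segment, stroke `#008000` → engrave (S318, F3461). Machine vertices: (113.897,113.881) → (223.214,44.185). Open path.

**Shape 7** — `<path>` closed polygon, stroke `#008000` → engrave (S318, F3461). Machine vertices: (184.469,145.463) → (83.708,52.822) → (114.022,116.530) → (197.354,124.185) → (168.935,185.637) → (184.469,145.463). Closed: final G1 returns to the first vertex.

**Shape 8** — `<path>` quadratic bezier, stroke `#008000` → engrave (S318, F3461). Control points (SVG): P0=(265.699,26.939), P1=(278.675,130.796), P2=(314.208,168.288); sampled at t=k/6. Machine vertices: (265.699,177.951) → (270.651,145.175) → (276.856,116.087) → (284.314,90.685) → (293.026,68.971) → (302.990,50.943) → (314.208,36.602). Open path.

; LightBurn 1.7.01
; GRBL device profile, absolute coords
G21
G90
G0 X286.852 Y160.568
M3 S318
G1 X271.738 Y158.403 F3461
G1 X254.031 Y157.969
G1 X233.732 Y159.265
G1 X210.840 Y162.292
G1 X185.356 Y167.050
G1 X157.280 Y173.538
M5
G0 X91.228 Y90.275
M3 S318
G1 X9.150 Y194.294 F3461
G1 X132.316 Y14.221
M5
G0 X182.618 Y115.194
M3 S318
G1 X216.515 Y139.789 F3461
M5
G0 X60.462 Y145.464
M3 S318
G1 X195.933 Y145.464 F3461
G1 X195.933 Y61.342
G1 X60.462 Y61.342
G1 X60.462 Y145.464
M5
G0 X256.141 Y17.597
M3 S318
G1 X241.950 Y15.467 F3461
G1 X233.010 Y26.693
G1 X238.261 Y40.047
G1 X252.452 Y42.177
G1 X261.392 Y30.951
G1 X256.141 Y17.597
M5
G0 X113.897 Y113.881
M3 S318
G1 X223.214 Y44.185 F3461
M5
G0 X184.469 Y145.463
M3 S318
G1 X83.708 Y52.822 F3461
G1 X114.022 Y116.530
G1 X197.354 Y124.185
G1 X168.935 Y185.637
G1 X184.469 Y145.463
M5
G0 X265.699 Y177.951
M3 S318
G1 X270.651 Y145.175 F3461
G1 X276.856 Y116.087
G1 X284.314 Y90.685
G1 X293.026 Y68.971
G1 X302.990 Y50.943
G1 X314.208 Y36.602
M5
G0 X0.000 Y0.000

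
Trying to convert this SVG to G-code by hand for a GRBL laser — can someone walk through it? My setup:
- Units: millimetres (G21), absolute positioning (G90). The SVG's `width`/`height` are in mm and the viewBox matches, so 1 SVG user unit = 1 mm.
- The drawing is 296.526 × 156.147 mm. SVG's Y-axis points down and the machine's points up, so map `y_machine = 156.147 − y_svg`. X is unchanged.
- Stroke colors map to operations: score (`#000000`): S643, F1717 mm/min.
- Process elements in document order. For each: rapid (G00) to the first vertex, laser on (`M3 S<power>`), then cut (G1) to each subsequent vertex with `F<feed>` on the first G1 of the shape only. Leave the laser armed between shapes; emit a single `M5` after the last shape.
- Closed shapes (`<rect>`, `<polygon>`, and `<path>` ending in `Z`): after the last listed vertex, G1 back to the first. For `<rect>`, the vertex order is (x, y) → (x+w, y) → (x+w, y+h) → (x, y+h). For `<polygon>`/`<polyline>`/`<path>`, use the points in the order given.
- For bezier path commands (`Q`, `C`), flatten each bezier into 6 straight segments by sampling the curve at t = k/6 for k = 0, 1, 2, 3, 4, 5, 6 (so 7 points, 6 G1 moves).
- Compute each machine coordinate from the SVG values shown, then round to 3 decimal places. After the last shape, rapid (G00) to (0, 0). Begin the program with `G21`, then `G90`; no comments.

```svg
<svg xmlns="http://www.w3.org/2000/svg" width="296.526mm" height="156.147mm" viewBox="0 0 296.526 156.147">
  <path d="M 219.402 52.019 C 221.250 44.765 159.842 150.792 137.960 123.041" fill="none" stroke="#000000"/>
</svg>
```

G21
G90
G00 X219.402 Y104.128
M3 S643
G1 X215.531 Y99.459 F1717
G1 X203.971 Y82.772
G1 X187.580 Y60.931
G1 X169.211 Y40.797
G1 X151.719 Y29.235
G1 X137.960 Y33.106
M5
G00 X0.000 Y0.000

Since the viewBox matches the mm dimensions, user units are millimetres directly. The only transform is the Y-flip y_m = 156.147 − y_svg.

Shape 1 is a cubic bezier drawn with `<path>`. Its stroke #000000 means score at S643, F1717. After flipping Y the toolpath is (219.402,104.128) → (215.531,99.459) → (203.971,82.772) → (187.580,60.931) → (169.211,40.797) → (151.719,29.235) → (137.960,33.106).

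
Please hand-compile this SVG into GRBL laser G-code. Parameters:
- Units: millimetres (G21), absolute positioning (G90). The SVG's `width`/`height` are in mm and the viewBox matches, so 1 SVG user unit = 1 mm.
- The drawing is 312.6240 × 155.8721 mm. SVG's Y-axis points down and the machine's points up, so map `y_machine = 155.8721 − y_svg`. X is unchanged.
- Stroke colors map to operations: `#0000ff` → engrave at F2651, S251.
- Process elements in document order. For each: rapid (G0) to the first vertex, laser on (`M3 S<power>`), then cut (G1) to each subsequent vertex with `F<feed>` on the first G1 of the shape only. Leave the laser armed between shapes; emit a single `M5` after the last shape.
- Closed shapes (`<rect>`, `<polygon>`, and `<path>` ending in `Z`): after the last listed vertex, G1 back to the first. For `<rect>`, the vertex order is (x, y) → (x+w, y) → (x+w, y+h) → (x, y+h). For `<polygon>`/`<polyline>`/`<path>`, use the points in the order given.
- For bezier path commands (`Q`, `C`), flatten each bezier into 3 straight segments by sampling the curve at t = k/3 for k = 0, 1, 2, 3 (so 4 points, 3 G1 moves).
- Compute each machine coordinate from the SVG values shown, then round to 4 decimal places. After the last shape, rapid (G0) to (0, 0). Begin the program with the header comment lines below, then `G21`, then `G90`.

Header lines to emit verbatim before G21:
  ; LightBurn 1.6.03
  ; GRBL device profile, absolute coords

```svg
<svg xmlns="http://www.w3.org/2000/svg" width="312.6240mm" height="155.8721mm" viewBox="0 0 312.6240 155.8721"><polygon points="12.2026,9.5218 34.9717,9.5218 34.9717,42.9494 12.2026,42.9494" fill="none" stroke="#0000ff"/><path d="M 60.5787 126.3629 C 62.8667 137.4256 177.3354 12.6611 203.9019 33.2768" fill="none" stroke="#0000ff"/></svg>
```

; LightBurn 1.6.03
; GRBL device profile, absolute coords
G21
G90
G0 X12.2026 Y146.3503
M3 S251
G1 X34.9717 Y146.3503 F2651
G1 X34.9717 Y112.9227
G1 X12.2026 Y112.9227
G1 X12.2026 Y146.3503
G0 X60.5787 Y29.5092
M3 S251
G1 X92.8498 Y53.3071 F2651
G1 X155.4451 Y105.1660
G1 X203.9019 Y122.5953
M5
G0 X0.0000 Y0.0000

Since the viewBox matches the mm dimensions, user units are millimetres directly. The only transform is the Y-flip y_m = 155.8721 − y_svg.

Shape 1 is a rectangle drawn with `<polygon>`. Its stroke #0000ff means engrave at S251, F2651. After flipping Y the toolpath is (12.2026,146.3503) → (34.9717,146.3503) → (34.9717,112.9227) → (12.2026,112.9227) → (12.2026,146.3503), returning to the start.

Shape 2 is a cubic bezier drawn with `<path>`. Its stroke #0000ff means engrave at S251, F2651. After flipping Y the toolpath is (60.5787,29.5092) → (92.8498,53.3071) → (155.4451,105.1660) → (203.9019,122.5953).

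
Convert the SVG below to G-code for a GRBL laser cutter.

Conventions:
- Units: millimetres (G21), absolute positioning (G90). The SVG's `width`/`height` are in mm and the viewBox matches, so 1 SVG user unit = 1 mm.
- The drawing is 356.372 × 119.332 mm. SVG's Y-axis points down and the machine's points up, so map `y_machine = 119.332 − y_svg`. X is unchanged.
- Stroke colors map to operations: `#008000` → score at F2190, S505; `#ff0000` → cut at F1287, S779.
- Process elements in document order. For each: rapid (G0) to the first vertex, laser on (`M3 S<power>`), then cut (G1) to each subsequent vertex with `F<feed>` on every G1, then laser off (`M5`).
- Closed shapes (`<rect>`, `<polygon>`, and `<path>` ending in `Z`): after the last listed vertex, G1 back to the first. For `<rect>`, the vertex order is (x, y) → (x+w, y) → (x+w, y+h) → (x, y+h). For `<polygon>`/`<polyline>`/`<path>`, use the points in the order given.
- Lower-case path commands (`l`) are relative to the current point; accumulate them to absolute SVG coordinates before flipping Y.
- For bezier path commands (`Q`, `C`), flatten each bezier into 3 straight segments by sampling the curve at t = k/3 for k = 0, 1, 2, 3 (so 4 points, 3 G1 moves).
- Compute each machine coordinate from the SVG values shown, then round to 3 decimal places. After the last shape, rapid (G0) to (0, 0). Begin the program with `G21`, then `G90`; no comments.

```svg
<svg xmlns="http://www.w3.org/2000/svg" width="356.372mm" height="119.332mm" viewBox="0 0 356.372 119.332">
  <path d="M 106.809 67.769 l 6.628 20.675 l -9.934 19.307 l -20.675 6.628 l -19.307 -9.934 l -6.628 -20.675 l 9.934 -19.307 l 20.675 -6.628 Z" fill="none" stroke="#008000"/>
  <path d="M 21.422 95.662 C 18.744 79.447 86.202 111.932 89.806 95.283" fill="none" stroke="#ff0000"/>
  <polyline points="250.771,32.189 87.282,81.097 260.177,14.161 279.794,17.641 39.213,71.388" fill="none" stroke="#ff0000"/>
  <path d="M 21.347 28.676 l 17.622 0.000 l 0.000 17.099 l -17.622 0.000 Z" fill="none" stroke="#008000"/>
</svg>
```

Since the viewBox matches the mm dimensions, user units are millimetres directly. The only transform is the Y-flip y_m = 119.332 − y_svg.

Shape 1 is a regular polygon drawn with `<path>`. Its stroke #008000 means score at S505, F2190. After flipping Y the toolpath is (106.809,51.563) → (113.437,30.888) → (103.503,11.581) → (82.828,4.953) → (63.521,14.887) → (56.893,35.562) → (66.827,54.869) → (87.502,61.497) → (106.809,51.563), returning to the start.

Shape 2 is a cubic bezier drawn with `<path>`. Its stroke #ff0000 means cut at S779, F1287. After flipping Y the toolpath is (21.422,23.670) → (37.160,27.275) → (69.880,20.155) → (89.806,24.049).

Shape 3 is a open polyline drawn with `<polyline>`. Its stroke #ff0000 means cut at S779, F1287. After flipping Y the toolpath is (250.771,87.143) → (87.282,38.235) → (260.177,105.171) → (279.794,101.691) → (39.213,47.944).

Shape 4 is a rectangle drawn with `<path>`. Its stroke #008000 means score at S505, F2190. After flipping Y the toolpath is (21.347,90.656) → (38.969,90.656) → (38.969,73.557) → (21.347,73.557) → (21.347,90.656), returning to the start.

G21
G90
G0 X106.809 Y51.563
M3 S505
G1 X113.437 Y30.888 F2190
G1 X103.503 Y11.581 F2190
G1 X82.828 Y4.953 F2190
G1 X63.521 Y14.887 F2190
G1 X56.893 Y35.562 F2190
G1 X66.827 Y54.869 F2190
G1 X87.502 Y61.497 F2190
G1 X106.809 Y51.563 F2190
M5
G0 X21.422 Y23.670
M3 S779
G1 X37.160 Y27.275 F1287
G1 X69.880 Y20.155 F1287
G1 X89.806 Y24.049 F1287
M5
G0 X250.771 Y87.143
M3 S779
G1 X87.282 Y38.235 F1287
G1 X260.177 Y105.171 F1287
G1 X279.794 Y101.691 F1287
G1 X39.213 Y47.944 F1287
M5
G0 X21.347 Y90.656
M3 S505
G1 X38.969 Y90.656 F2190
G1 X38.969 Y73.557 F2190
G1 X21.347 Y73.557 F2190
G1 X21.347 Y90.656 F2190
M5
G0 X0.000 Y0.000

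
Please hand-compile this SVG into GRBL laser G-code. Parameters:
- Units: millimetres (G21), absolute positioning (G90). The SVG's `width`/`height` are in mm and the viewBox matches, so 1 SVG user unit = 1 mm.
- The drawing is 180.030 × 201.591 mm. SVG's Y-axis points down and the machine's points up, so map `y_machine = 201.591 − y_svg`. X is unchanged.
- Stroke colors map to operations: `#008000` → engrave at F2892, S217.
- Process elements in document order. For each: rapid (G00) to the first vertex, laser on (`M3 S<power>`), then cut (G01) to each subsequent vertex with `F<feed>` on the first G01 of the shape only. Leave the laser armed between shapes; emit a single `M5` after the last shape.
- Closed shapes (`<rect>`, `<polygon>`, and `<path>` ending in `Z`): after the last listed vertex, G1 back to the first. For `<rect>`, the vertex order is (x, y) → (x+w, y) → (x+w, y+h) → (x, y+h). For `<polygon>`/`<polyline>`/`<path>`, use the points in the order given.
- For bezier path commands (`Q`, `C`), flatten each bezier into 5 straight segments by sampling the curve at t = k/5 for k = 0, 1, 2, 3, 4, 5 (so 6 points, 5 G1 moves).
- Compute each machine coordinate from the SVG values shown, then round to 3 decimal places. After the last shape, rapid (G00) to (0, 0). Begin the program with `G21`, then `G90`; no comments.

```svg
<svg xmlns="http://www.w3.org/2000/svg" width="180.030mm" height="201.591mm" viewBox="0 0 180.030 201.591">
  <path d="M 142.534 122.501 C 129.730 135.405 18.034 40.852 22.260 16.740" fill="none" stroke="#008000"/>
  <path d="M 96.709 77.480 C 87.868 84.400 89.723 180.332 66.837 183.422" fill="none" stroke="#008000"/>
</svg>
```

viewBox `0 0 180.030 201.591` with mm width/height → 1 unit = 1 mm. Flip: y_m = 201.591 − y_svg.

**Shape 1** — `<path>` cubic bezier, stroke `#008000` → engrave (S217, F2892). Control points (SVG): P0=(142.534,122.501), P1=(129.730,135.405), P2=(18.034,40.852), P3=(22.260,16.740); sampled at t=k/5. Machine vertices: (142.534,79.090) → (124.703,82.819) → (93.449,103.799) → (59.083,133.490) → (31.917,163.354) → (22.260,184.851). Open path.

**Shape 2** — `<path>` cubic bezier, stroke `#008000` → engrave (S217, F2892). Control points (SVG): P0=(96.709,77.480), P1=(87.868,84.400), P2=(89.723,180.332), P3=(66.837,183.422); sampled at t=k/5. Machine vertices: (96.709,124.111) → (92.404,110.732) → (88.966,84.720) → (84.692,54.803) → (77.883,29.709) → (66.837,18.169). Open path.

G21
G90
G00 X142.534 Y79.090
M3 S217
G01 X124.703 Y82.819 F2892
G01 X93.449 Y103.799
G01 X59.083 Y133.490
G01 X31.917 Y163.354
G01 X22.260 Y184.851
G00 X96.709 Y124.111
M3 S217
G01 X92.404 Y110.732 F2892
G01 X88.966 Y84.720
G01 X84.692 Y54.803
G01 X77.883 Y29.709
G01 X66.837 Y18.169
M5
G00 X0.000 Y0.000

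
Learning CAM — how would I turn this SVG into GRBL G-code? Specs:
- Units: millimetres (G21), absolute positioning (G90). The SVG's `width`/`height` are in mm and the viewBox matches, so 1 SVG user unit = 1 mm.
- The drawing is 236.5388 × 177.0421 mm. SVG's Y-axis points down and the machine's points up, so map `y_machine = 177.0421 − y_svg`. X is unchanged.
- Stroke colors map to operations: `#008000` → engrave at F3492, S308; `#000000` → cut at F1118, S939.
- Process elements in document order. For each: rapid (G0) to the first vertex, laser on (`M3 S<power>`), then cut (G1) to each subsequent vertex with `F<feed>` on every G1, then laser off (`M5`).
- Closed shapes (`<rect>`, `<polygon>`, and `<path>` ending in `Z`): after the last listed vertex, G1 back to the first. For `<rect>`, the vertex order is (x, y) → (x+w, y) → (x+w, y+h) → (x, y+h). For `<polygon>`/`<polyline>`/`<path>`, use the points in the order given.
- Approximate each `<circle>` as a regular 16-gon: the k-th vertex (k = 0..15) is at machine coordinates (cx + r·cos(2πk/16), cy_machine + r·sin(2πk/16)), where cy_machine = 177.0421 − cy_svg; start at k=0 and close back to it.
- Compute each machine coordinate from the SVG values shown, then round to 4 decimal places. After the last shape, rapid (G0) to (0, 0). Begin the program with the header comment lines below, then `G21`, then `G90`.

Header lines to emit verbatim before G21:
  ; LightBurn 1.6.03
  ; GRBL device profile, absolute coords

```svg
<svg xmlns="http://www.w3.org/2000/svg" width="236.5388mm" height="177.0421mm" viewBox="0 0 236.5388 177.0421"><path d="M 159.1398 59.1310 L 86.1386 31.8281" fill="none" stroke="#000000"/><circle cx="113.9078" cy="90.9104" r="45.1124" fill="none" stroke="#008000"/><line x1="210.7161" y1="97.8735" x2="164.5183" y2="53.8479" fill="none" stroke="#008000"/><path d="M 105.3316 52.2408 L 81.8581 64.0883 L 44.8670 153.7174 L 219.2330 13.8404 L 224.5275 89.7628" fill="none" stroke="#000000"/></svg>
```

1 u = 1 mm; y_m = 177.0421 − y.

[1] `<path>` line segment, #000000→cut S939 F1118: (159.1398,117.9111) → (86.1386,145.2140)

[2] `<circle>` circle, #008000→engrave S308 F3492: (159.0202,86.1317) → (155.5862,103.3955) → (145.8071,118.0310) → (131.1716,127.8101) → (113.9078,131.2441) → (96.6440,127.8101) → (82.0085,118.0310) → (72.2294,103.3955) → (68.7954,86.1317) → (72.2294,68.8679) → (82.0085,54.2324) → (96.6440,44.4533) → (113.9078,41.0193) → (131.1716,44.4533) → (145.8071,54.2324) → (155.5862,68.8679) → (159.0202,86.1317) (closed)

[3] `<line>` line segment, #008000→engrave S308 F3492: (210.7161,79.1686) → (164.5183,123.1942)

[4] `<path>` open polyline, #000000→cut S939 F1118: (105.3316,124.8013) → (81.8581,112.9538) → (44.8670,23.3247) → (219.2330,163.2017) → (224.5275,87.2793)

; LightBurn 1.6.03
; GRBL device profile, absolute coords
G21
G90
G0 X159.1398 Y117.9111
M3 S939
G1 X86.1386 Y145.2140 F1118
M5
G0 X159.0202 Y86.1317
M3 S308
G1 X155.5862 Y103.3955 F3492
G1 X145.8071 Y118.0310 F3492
G1 X131.1716 Y127.8101 F3492
G1 X113.9078 Y131.2441 F3492
G1 X96.6440 Y127.8101 F3492
G1 X82.0085 Y118.0310 F3492
G1 X72.2294 Y103.3955 F3492
G1 X68.7954 Y86.1317 F3492
G1 X72.2294 Y68.8679 F3492
G1 X82.0085 Y54.2324 F3492
G1 X96.6440 Y44.4533 F3492
G1 X113.9078 Y41.0193 F3492
G1 X131.1716 Y44.4533 F3492
G1 X145.8071 Y54.2324 F3492
G1 X155.5862 Y68.8679 F3492
G1 X159.0202 Y86.1317 F3492
M5
G0 X210.7161 Y79.1686
M3 S308
G1 X164.5183 Y123.1942 F3492
M5
G0 X105.3316 Y124.8013
M3 S939
G1 X81.8581 Y112.9538 F1118
G1 X44.8670 Y23.3247 F1118
G1 X219.2330 Y163.2017 F1118
G1 X224.5275 Y87.2793 F1118
M5
G0 X0.0000 Y0.0000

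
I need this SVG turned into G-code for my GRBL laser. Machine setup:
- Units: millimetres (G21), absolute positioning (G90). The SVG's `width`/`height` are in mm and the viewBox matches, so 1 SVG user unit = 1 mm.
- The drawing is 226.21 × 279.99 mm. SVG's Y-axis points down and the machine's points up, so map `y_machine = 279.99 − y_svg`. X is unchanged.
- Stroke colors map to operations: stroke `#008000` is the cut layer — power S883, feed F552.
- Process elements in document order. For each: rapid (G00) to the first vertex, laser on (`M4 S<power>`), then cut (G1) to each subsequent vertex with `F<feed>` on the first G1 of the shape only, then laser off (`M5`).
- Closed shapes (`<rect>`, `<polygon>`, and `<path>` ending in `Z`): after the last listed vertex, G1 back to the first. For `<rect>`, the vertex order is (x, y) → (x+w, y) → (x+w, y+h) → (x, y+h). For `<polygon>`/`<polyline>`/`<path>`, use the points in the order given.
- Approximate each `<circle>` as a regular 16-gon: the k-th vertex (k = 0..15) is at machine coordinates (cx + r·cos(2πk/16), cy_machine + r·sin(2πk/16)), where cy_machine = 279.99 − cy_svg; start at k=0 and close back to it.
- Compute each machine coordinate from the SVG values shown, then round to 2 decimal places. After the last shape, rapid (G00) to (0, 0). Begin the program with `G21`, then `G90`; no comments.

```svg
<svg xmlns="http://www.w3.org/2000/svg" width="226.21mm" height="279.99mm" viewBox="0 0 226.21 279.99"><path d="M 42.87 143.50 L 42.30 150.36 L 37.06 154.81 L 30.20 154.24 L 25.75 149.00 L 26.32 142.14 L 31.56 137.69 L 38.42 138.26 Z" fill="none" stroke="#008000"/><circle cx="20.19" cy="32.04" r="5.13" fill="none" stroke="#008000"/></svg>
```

G21
G90
G00 X42.87 Y136.49
M4 S883
G1 X42.30 Y129.63 F552
G1 X37.06 Y125.18
G1 X30.20 Y125.75
G1 X25.75 Y130.99
G1 X26.32 Y137.85
G1 X31.56 Y142.30
G1 X38.42 Y141.73
G1 X42.87 Y136.49
M5
G00 X25.32 Y247.95
M4 S883
G1 X24.93 Y249.91 F552
G1 X23.82 Y251.58
G1 X22.15 Y252.69
G1 X20.19 Y253.08
G1 X18.23 Y252.69
G1 X16.56 Y251.58
G1 X15.45 Y249.91
G1 X15.06 Y247.95
G1 X15.45 Y245.99
G1 X16.56 Y244.32
G1 X18.23 Y243.21
G1 X20.19 Y242.82
G1 X22.15 Y243.21
G1 X23.82 Y244.32
G1 X24.93 Y245.99
G1 X25.32 Y247.95
M5
G00 X0.00 Y0.00

viewBox `0 0 226.21 279.99` with mm width/height → 1 unit = 1 mm. Flip: y_m = 279.99 − y_svg.

**Shape 1** — `<path>` regular polygon, stroke `#008000` → cut (S883, F552). Machine vertices: (42.87,136.49) → (42.30,129.63) → (37.06,125.18) → (30.20,125.75) → (25.75,130.99) → (26.32,137.85) → (31.56,142.30) → (38.42,141.73) → (42.87,136.49). Closed: final G1 returns to the first vertex.

**Shape 2** — `<circle>` circle, stroke `#008000` → cut (S883, F552). Machine vertices: (25.32,247.95) → (24.93,249.91) → (23.82,251.58) → (22.15,252.69) → (20.19,253.08) → (18.23,252.69) → (16.56,251.58) → (15.45,249.91) → (15.06,247.95) → (15.45,245.99) → (16.56,244.32) → (18.23,243.21) → (20.19,242.82) → (22.15,243.21) → (23.82,244.32) → (24.93,245.99) → (25.32,247.95). Closed: final G1 returns to the first vertex.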